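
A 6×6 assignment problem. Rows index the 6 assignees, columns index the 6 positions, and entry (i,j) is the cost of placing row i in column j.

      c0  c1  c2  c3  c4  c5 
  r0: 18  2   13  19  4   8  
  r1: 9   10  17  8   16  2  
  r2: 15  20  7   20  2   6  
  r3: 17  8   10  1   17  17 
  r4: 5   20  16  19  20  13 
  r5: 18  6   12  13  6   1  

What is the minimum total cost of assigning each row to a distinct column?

Minimum assignment cost: 23

optimal assignment: row0→col1 (cost 2), row1→col5 (cost 2), row2→col2 (cost 7), row3→col3 (cost 1), row4→col0 (cost 5), row5→col4 (cost 6)
total = 2 + 2 + 7 + 1 + 5 + 6 = 23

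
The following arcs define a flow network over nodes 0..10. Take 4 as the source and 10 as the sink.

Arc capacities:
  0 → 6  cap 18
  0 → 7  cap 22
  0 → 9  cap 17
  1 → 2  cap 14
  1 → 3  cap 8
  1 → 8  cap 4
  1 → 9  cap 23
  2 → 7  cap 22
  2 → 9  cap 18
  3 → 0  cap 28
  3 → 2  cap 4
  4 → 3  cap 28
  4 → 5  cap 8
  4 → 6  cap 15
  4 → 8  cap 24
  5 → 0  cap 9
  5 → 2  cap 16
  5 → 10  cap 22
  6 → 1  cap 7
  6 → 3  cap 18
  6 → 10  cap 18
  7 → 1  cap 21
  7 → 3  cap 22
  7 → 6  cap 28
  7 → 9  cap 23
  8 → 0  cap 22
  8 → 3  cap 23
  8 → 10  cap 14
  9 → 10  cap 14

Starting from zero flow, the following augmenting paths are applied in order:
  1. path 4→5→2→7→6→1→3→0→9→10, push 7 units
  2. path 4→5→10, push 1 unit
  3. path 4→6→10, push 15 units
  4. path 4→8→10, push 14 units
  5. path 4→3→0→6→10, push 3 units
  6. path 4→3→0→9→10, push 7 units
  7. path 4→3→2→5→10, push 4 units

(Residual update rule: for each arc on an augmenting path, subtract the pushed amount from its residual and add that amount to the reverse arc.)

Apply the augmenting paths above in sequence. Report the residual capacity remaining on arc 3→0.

after path 1 (4→5→2→7→6→1→3→0→9→10, push 7): res(3,0)=21
after path 2 (4→5→10, push 1): res(3,0)=21
after path 3 (4→6→10, push 15): res(3,0)=21
after path 4 (4→8→10, push 14): res(3,0)=21
after path 5 (4→3→0→6→10, push 3): res(3,0)=18
after path 6 (4→3→0→9→10, push 7): res(3,0)=11
after path 7 (4→3→2→5→10, push 4): res(3,0)=11

Residual capacity of (3,0): 11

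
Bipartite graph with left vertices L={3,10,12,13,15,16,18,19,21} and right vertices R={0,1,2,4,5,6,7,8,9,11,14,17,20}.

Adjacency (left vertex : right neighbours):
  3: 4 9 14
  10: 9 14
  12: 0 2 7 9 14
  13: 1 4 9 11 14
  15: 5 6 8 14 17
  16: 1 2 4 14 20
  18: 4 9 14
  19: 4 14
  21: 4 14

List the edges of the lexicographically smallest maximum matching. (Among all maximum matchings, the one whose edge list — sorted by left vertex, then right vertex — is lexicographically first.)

|M| = 7 (so the lex-smallest maximum matching has 7 edges)
process left vertices in ascending order; for each, take the smallest-labelled available neighbour that still permits 7 edges overall, or leave it unmatched if none does
lex-smallest matching: {3-4, 10-9, 12-0, 13-1, 15-5, 16-2, 18-14}

Lex-smallest maximum matching: {(3,4), (10,9), (12,0), (13,1), (15,5), (16,2), (18,14)}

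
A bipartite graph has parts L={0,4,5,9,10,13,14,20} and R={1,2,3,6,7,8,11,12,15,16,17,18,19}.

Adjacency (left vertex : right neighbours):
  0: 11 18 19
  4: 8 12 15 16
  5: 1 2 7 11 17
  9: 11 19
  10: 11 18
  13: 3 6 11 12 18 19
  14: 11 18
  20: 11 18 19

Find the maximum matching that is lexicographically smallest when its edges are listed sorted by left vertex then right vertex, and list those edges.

|M| = 6 (so the lex-smallest maximum matching has 6 edges)
process left vertices in ascending order; for each, take the smallest-labelled available neighbour that still permits 6 edges overall, or leave it unmatched if none does
lex-smallest matching: {0-11, 4-8, 5-1, 9-19, 10-18, 13-3}

Lex-smallest maximum matching: {(0,11), (4,8), (5,1), (9,19), (10,18), (13,3)}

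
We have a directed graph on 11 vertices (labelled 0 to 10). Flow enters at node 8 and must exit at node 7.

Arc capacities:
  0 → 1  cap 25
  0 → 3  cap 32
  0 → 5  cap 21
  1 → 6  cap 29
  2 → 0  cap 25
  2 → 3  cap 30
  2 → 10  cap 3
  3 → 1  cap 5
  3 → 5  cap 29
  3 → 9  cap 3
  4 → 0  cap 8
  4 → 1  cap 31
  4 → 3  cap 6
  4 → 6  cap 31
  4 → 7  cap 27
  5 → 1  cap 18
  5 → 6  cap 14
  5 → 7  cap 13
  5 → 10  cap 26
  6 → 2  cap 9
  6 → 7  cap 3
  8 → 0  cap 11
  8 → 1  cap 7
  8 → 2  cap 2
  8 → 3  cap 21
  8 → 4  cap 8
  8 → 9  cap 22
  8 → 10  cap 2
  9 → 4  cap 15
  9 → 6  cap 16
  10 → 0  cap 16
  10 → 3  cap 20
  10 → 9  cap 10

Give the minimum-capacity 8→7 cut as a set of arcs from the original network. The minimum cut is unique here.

augment #1: 8→4→7 push 8
augment #2: 8→0→5→7 push 11
augment #3: 8→1→6→7 push 3
augment #4: 8→3→5→7 push 2
augment #5: 8→9→4→7 push 15
max flow = 39; residual-reachable set from 8 gives S-side
cut edges (S→T): {(5,7), (6,7), (8,4), (9,4)} total cap 39

Min-cut arcs: {(5,7), (6,7), (8,4), (9,4)} (total capacity 39)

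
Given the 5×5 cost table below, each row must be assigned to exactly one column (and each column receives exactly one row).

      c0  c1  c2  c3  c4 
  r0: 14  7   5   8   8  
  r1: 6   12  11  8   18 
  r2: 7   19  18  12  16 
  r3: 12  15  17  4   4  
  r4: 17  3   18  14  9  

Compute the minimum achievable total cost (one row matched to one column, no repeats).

optimal assignment: row0→col2 (cost 5), row1→col3 (cost 8), row2→col0 (cost 7), row3→col4 (cost 4), row4→col1 (cost 3)
total = 5 + 8 + 7 + 4 + 3 = 27

Minimum assignment cost: 27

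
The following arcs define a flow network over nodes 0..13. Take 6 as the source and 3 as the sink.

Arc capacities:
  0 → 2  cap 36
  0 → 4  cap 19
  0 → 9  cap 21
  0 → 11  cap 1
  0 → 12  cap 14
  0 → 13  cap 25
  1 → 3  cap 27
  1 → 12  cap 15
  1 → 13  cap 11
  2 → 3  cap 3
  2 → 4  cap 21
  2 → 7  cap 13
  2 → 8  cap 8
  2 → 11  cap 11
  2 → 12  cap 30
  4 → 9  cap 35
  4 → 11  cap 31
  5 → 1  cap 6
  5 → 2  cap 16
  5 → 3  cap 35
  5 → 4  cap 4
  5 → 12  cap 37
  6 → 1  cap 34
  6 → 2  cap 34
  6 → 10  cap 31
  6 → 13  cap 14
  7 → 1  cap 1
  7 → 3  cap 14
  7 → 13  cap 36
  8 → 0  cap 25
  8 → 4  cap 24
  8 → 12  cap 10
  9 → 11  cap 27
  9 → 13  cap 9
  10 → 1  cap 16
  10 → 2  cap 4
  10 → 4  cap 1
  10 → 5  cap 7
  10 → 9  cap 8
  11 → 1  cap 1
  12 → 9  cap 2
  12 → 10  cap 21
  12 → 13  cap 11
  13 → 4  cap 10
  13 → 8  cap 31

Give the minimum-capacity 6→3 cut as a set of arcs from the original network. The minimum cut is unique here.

augment #1: 6→1→3 push 27
augment #2: 6→2→3 push 3
augment #3: 6→2→7→3 push 13
augment #4: 6→10→5→3 push 7
max flow = 50; residual-reachable set from 6 gives S-side
cut edges (S→T): {(1,3), (2,3), (2,7), (10,5)} total cap 50

Min-cut arcs: {(1,3), (2,3), (2,7), (10,5)} (total capacity 50)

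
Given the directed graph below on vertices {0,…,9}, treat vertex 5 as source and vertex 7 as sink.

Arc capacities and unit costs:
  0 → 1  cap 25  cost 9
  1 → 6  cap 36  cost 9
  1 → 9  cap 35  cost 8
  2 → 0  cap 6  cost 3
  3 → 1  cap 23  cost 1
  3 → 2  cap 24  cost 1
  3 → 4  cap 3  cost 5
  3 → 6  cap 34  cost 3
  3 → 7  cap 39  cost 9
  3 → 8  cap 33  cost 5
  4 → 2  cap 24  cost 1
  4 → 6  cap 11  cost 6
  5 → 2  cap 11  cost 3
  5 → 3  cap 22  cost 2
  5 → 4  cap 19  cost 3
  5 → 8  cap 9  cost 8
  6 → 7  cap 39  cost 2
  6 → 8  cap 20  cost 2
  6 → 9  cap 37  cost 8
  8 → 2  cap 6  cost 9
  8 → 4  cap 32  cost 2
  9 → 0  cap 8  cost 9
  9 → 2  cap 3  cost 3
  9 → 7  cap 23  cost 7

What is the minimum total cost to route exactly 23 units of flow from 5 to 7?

Minimum cost for 23 units: 165

shortest-cost path #1: 5→3→6→7 push 22 @ unit cost 7 (adds 154)
shortest-cost path #2: 5→4→6→7 push 1 @ unit cost 11 (adds 11)
total cost = 165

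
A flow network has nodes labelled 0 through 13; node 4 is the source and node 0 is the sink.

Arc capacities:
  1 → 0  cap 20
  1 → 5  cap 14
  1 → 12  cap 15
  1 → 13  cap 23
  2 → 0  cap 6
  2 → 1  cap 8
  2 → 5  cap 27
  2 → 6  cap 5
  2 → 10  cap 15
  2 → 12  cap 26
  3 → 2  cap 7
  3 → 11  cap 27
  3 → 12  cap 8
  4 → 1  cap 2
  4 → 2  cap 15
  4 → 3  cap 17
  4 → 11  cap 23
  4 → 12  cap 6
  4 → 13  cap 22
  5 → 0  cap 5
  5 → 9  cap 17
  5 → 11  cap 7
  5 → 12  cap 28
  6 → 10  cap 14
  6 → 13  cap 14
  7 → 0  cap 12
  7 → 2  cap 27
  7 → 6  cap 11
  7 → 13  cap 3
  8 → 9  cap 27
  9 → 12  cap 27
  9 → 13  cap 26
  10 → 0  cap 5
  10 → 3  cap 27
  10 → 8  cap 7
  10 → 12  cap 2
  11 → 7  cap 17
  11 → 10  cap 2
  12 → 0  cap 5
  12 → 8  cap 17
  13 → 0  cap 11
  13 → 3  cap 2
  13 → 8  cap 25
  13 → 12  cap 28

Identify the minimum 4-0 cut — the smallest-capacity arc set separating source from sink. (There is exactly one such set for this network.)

Min-cut arcs: {(2,0), (2,1), (4,1), (5,0), (7,0), (10,0), (12,0), (13,0)} (total capacity 54)

augment #1: 4→1→0 push 2
augment #2: 4→2→0 push 6
augment #3: 4→12→0 push 5
augment #4: 4→13→0 push 11
augment #5: 4→2→1→0 push 8
augment #6: 4→2→5→0 push 1
augment #7: 4→11→7→0 push 12
augment #8: 4→11→10→0 push 2
augment #9: 4→3→2→5→0 push 4
augment #10: 4→3→2→10→0 push 3
max flow = 54; residual-reachable set from 4 gives S-side
cut edges (S→T): {(2,0), (2,1), (4,1), (5,0), (7,0), (10,0), (12,0), (13,0)} total cap 54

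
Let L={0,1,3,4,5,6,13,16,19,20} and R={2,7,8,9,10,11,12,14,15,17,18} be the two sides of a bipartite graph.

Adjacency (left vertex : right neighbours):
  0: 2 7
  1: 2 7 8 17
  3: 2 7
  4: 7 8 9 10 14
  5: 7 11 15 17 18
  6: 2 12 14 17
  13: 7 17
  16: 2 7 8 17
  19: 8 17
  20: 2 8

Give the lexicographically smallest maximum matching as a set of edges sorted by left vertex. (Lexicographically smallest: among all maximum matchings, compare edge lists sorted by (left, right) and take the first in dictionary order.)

|M| = 7 (so the lex-smallest maximum matching has 7 edges)
process left vertices in ascending order; for each, take the smallest-labelled available neighbour that still permits 7 edges overall, or leave it unmatched if none does
lex-smallest matching: {0-2, 1-7, 4-9, 5-11, 6-12, 13-17, 16-8}

Lex-smallest maximum matching: {(0,2), (1,7), (4,9), (5,11), (6,12), (13,17), (16,8)}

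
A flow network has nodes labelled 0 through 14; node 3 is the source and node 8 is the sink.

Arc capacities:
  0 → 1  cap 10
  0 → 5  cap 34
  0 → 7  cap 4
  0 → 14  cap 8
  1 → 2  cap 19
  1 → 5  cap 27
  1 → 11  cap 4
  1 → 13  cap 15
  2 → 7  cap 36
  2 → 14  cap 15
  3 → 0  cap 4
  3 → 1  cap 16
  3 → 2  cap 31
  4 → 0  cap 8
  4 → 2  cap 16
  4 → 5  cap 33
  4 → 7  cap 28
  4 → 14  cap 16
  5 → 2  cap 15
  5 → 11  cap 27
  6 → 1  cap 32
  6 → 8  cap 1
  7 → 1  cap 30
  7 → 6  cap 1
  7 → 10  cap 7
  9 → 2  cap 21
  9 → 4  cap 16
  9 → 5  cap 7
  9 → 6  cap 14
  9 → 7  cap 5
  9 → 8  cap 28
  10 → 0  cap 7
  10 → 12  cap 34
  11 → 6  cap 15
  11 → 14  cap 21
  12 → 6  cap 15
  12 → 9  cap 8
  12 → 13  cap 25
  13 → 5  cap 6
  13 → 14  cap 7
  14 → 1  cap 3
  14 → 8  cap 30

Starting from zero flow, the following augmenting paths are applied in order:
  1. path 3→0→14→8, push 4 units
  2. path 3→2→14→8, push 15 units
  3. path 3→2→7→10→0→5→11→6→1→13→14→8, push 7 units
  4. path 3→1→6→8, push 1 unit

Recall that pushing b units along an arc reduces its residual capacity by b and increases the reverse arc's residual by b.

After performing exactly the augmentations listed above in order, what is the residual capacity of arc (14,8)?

after path 1 (3→0→14→8, push 4): res(14,8)=26
after path 2 (3→2→14→8, push 15): res(14,8)=11
after path 3 (3→2→7→10→0→5→11→6→1→13→14→8, push 7): res(14,8)=4
after path 4 (3→1→6→8, push 1): res(14,8)=4

Residual capacity of (14,8): 4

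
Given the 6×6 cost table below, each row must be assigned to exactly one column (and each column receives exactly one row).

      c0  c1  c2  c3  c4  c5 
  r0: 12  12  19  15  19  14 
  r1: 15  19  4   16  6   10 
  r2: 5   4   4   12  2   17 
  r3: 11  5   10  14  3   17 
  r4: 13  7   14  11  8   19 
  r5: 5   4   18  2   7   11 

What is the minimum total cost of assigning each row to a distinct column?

Minimum assignment cost: 35

optimal assignment: row0→col5 (cost 14), row1→col2 (cost 4), row2→col0 (cost 5), row3→col4 (cost 3), row4→col1 (cost 7), row5→col3 (cost 2)
total = 14 + 4 + 5 + 3 + 7 + 2 = 35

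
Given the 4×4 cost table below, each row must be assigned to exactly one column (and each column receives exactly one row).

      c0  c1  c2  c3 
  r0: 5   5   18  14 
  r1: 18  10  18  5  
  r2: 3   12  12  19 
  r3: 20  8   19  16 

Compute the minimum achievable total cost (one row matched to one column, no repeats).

optimal assignment: row0→col0 (cost 5), row1→col3 (cost 5), row2→col2 (cost 12), row3→col1 (cost 8)
total = 5 + 5 + 12 + 8 = 30

Minimum assignment cost: 30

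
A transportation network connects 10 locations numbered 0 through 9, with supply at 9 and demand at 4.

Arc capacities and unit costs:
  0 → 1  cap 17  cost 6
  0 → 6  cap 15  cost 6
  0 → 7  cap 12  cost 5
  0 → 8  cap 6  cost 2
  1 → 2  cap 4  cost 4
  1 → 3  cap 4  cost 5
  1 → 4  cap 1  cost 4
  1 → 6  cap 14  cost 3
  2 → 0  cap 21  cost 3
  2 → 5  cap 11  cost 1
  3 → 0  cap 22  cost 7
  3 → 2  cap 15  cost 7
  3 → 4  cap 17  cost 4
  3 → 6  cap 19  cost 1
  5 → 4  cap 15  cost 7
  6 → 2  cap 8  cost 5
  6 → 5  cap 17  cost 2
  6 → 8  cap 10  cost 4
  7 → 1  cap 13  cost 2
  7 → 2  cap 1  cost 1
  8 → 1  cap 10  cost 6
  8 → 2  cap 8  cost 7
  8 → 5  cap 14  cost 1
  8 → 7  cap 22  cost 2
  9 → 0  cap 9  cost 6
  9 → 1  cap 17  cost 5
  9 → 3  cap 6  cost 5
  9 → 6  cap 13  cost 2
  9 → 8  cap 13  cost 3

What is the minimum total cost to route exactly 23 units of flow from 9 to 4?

Minimum cost for 23 units: 242

shortest-cost path #1: 9→1→4 push 1 @ unit cost 9 (adds 9)
shortest-cost path #2: 9→3→4 push 6 @ unit cost 9 (adds 54)
shortest-cost path #3: 9→6→5→4 push 13 @ unit cost 11 (adds 143)
shortest-cost path #4: 9→8→5→4 push 2 @ unit cost 11 (adds 22)
shortest-cost path #5: 9→1→3→4 push 1 @ unit cost 14 (adds 14)
total cost = 242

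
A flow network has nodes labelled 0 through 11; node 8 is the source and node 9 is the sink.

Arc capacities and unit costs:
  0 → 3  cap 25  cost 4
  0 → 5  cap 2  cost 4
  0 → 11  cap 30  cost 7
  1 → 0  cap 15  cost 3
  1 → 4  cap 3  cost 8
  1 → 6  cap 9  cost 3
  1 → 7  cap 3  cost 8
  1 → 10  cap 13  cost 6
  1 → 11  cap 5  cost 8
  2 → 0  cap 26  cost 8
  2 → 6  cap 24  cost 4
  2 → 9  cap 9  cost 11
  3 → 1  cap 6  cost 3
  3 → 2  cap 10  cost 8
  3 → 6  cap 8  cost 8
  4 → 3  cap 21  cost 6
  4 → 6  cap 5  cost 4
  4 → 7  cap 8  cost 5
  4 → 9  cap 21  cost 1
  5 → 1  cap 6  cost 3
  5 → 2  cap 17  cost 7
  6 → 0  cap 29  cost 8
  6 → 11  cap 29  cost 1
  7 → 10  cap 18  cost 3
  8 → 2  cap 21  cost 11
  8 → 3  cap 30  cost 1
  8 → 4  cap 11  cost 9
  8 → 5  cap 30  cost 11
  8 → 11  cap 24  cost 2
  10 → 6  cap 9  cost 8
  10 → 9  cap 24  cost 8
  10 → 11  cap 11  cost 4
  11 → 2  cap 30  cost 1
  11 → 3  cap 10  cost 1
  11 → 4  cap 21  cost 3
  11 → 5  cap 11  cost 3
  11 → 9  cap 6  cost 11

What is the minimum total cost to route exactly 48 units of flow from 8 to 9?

Minimum cost for 48 units: 650

shortest-cost path #1: 8→11→4→9 push 21 @ unit cost 6 (adds 126)
shortest-cost path #2: 8→11→9 push 3 @ unit cost 13 (adds 39)
shortest-cost path #3: 8→4→11→9 push 3 @ unit cost 17 (adds 51)
shortest-cost path #4: 8→4→11→2→9 push 8 @ unit cost 18 (adds 144)
shortest-cost path #5: 8→3→1→10→9 push 6 @ unit cost 18 (adds 108)
shortest-cost path #6: 8→3→2→9 push 1 @ unit cost 20 (adds 20)
shortest-cost path #7: 8→3→2→11→4→7→10→9 push 6 @ unit cost 27 (adds 162)
total cost = 650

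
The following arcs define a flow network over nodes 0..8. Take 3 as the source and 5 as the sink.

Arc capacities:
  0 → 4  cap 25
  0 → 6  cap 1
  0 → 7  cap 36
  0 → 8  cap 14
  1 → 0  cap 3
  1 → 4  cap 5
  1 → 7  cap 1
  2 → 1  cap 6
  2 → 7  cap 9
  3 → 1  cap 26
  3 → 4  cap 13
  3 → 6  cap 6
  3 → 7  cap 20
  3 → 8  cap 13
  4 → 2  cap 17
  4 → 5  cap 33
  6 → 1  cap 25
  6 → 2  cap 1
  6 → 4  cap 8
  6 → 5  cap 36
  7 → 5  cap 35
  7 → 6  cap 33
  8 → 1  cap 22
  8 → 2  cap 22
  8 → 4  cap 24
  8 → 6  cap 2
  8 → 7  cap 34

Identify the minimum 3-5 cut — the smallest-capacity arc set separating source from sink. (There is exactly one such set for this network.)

Min-cut arcs: {(1,0), (1,4), (1,7), (3,4), (3,6), (3,7), (3,8)} (total capacity 61)

augment #1: 3→4→5 push 13
augment #2: 3→6→5 push 6
augment #3: 3→7→5 push 20
augment #4: 3→1→4→5 push 5
augment #5: 3→1→7→5 push 1
augment #6: 3→8→4→5 push 13
augment #7: 3→1→0→4→5 push 2
augment #8: 3→1→0→6→5 push 1
max flow = 61; residual-reachable set from 3 gives S-side
cut edges (S→T): {(1,0), (1,4), (1,7), (3,4), (3,6), (3,7), (3,8)} total cap 61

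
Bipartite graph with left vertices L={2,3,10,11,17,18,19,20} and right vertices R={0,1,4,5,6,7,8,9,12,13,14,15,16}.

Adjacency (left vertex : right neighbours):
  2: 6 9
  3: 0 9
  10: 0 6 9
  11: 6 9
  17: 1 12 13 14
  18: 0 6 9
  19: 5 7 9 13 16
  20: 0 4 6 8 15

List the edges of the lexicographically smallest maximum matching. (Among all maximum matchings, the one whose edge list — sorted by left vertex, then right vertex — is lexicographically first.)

Lex-smallest maximum matching: {(2,6), (3,0), (10,9), (17,1), (19,5), (20,4)}

|M| = 6 (so the lex-smallest maximum matching has 6 edges)
process left vertices in ascending order; for each, take the smallest-labelled available neighbour that still permits 6 edges overall, or leave it unmatched if none does
lex-smallest matching: {2-6, 3-0, 10-9, 17-1, 19-5, 20-4}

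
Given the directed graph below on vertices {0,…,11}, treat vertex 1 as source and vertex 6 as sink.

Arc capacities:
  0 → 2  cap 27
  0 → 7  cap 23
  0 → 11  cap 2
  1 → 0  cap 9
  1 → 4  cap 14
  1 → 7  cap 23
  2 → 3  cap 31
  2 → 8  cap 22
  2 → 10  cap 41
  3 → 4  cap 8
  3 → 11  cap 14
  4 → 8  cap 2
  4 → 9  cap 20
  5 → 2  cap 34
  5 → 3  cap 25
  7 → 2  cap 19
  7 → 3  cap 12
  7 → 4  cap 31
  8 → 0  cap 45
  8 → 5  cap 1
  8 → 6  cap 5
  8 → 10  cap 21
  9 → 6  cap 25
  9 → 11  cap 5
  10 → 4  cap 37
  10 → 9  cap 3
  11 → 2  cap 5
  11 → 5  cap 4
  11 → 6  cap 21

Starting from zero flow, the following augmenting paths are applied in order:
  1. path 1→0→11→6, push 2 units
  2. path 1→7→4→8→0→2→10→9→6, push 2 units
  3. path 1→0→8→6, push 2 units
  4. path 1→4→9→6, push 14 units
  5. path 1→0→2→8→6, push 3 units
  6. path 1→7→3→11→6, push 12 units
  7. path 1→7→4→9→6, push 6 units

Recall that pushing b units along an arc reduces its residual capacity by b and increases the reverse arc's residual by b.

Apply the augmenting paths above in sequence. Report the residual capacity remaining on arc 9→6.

after path 1 (1→0→11→6, push 2): res(9,6)=25
after path 2 (1→7→4→8→0→2→10→9→6, push 2): res(9,6)=23
after path 3 (1→0→8→6, push 2): res(9,6)=23
after path 4 (1→4→9→6, push 14): res(9,6)=9
after path 5 (1→0→2→8→6, push 3): res(9,6)=9
after path 6 (1→7→3→11→6, push 12): res(9,6)=9
after path 7 (1→7→4→9→6, push 6): res(9,6)=3

Residual capacity of (9,6): 3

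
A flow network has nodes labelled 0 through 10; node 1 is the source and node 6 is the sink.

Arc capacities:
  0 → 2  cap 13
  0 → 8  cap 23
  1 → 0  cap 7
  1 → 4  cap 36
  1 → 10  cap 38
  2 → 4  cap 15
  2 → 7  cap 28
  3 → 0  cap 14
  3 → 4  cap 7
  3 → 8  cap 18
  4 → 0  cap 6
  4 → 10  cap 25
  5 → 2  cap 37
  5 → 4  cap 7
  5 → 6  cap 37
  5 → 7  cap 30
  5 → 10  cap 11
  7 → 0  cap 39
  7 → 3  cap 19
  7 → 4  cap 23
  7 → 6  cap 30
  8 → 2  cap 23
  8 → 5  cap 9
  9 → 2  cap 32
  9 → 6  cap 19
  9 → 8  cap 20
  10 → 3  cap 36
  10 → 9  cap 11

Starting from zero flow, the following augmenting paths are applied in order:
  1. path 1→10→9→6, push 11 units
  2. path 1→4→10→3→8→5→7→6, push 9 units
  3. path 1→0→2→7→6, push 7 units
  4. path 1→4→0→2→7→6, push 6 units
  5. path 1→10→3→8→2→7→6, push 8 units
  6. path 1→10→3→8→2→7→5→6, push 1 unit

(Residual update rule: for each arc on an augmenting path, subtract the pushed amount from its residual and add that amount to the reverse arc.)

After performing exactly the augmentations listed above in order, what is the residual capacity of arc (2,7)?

after path 1 (1→10→9→6, push 11): res(2,7)=28
after path 2 (1→4→10→3→8→5→7→6, push 9): res(2,7)=28
after path 3 (1→0→2→7→6, push 7): res(2,7)=21
after path 4 (1→4→0→2→7→6, push 6): res(2,7)=15
after path 5 (1→10→3→8→2→7→6, push 8): res(2,7)=7
after path 6 (1→10→3→8→2→7→5→6, push 1): res(2,7)=6

Residual capacity of (2,7): 6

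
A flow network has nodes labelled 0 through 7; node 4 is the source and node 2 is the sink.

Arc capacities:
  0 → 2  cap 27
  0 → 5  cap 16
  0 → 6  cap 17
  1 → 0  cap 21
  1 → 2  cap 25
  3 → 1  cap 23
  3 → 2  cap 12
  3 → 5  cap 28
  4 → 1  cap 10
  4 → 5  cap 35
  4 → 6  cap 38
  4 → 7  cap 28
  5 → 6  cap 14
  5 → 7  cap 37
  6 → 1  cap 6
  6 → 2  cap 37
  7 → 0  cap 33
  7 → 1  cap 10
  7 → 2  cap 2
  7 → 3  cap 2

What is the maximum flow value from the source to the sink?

Maximum flow value: 93

augment #1: 4→1→2 bottleneck 10, total now 10
augment #2: 4→6→2 bottleneck 37, total now 47
augment #3: 4→7→2 bottleneck 2, total now 49
augment #4: 4→6→1→2 bottleneck 1, total now 50
augment #5: 4→7→0→2 bottleneck 26, total now 76
augment #6: 4→5→6→1→2 bottleneck 5, total now 81
augment #7: 4→5→7→0→2 bottleneck 1, total now 82
augment #8: 4→5→7→1→2 bottleneck 9, total now 91
augment #9: 4→5→7→3→2 bottleneck 2, total now 93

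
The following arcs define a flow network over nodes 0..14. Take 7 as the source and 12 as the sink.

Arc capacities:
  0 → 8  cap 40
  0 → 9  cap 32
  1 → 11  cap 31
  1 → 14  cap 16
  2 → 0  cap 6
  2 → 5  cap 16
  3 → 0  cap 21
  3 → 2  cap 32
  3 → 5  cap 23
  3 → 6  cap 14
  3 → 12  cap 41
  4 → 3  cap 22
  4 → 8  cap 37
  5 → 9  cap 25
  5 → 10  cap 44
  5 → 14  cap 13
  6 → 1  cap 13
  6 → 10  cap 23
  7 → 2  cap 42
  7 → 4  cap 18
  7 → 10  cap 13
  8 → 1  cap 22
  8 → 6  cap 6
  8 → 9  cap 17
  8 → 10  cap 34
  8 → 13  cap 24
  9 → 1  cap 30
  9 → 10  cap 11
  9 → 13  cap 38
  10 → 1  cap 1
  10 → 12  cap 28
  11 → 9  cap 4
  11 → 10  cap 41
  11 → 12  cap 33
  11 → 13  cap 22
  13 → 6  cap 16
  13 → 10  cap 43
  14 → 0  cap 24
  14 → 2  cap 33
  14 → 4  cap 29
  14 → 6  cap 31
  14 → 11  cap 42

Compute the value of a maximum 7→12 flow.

Maximum flow value: 53

augment #1: 7→10→12 bottleneck 13, total now 13
augment #2: 7→4→3→12 bottleneck 18, total now 31
augment #3: 7→2→5→10→12 bottleneck 15, total now 46
augment #4: 7→2→5→14→11→12 bottleneck 1, total now 47
augment #5: 7→2→0→8→1→11→12 bottleneck 6, total now 53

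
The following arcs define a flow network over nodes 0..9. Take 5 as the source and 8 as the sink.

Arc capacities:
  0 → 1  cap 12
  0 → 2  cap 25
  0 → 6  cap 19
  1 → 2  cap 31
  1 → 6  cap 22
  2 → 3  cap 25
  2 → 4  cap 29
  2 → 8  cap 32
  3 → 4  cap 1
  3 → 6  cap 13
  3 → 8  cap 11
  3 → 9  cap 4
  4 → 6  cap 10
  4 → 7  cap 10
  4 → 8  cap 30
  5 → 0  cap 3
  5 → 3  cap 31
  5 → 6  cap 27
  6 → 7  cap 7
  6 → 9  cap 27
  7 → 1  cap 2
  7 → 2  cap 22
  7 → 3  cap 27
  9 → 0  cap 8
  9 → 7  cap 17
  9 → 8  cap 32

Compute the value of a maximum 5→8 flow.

augment #1: 5→3→8 bottleneck 11, total now 11
augment #2: 5→0→2→8 bottleneck 3, total now 14
augment #3: 5→3→4→8 bottleneck 1, total now 15
augment #4: 5→3→9→8 bottleneck 4, total now 19
augment #5: 5→6→9→8 bottleneck 27, total now 46
augment #6: 5→3→6→7→2→8 bottleneck 7, total now 53

Maximum flow value: 53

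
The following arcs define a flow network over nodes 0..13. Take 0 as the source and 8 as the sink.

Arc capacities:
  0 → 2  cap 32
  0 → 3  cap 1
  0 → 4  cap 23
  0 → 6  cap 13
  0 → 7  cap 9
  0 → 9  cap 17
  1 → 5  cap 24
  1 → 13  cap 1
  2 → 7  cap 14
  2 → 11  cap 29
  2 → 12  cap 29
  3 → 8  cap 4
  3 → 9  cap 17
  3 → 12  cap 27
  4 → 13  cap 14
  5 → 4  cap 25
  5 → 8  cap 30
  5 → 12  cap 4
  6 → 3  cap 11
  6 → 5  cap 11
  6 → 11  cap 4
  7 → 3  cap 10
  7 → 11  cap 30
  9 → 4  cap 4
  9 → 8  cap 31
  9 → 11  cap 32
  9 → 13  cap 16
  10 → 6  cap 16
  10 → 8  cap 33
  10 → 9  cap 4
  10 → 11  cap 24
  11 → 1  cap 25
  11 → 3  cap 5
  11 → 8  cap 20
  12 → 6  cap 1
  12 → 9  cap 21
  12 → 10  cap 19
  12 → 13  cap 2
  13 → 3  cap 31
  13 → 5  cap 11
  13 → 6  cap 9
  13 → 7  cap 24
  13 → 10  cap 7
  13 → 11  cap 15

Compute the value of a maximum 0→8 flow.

augment #1: 0→3→8 bottleneck 1, total now 1
augment #2: 0→9→8 bottleneck 17, total now 18
augment #3: 0→2→11→8 bottleneck 20, total now 38
augment #4: 0→6→3→8 bottleneck 3, total now 41
augment #5: 0→6→5→8 bottleneck 10, total now 51
augment #6: 0→2→12→9→8 bottleneck 12, total now 63
augment #7: 0→4→13→5→8 bottleneck 11, total now 74
augment #8: 0→4→13→10→8 bottleneck 3, total now 77
augment #9: 0→7→3→9→8 bottleneck 2, total now 79
augment #10: 0→7→3→6→5→8 bottleneck 1, total now 80
augment #11: 0→7→3→12→10→8 bottleneck 6, total now 86

Maximum flow value: 86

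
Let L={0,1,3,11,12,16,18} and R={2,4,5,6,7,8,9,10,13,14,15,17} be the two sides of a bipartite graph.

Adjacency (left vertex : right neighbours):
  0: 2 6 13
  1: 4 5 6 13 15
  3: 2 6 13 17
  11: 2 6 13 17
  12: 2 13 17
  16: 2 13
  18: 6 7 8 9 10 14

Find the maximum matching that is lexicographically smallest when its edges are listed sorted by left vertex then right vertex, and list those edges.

Lex-smallest maximum matching: {(0,2), (1,4), (3,6), (11,13), (12,17), (18,7)}

|M| = 6 (so the lex-smallest maximum matching has 6 edges)
process left vertices in ascending order; for each, take the smallest-labelled available neighbour that still permits 6 edges overall, or leave it unmatched if none does
lex-smallest matching: {0-2, 1-4, 3-6, 11-13, 12-17, 18-7}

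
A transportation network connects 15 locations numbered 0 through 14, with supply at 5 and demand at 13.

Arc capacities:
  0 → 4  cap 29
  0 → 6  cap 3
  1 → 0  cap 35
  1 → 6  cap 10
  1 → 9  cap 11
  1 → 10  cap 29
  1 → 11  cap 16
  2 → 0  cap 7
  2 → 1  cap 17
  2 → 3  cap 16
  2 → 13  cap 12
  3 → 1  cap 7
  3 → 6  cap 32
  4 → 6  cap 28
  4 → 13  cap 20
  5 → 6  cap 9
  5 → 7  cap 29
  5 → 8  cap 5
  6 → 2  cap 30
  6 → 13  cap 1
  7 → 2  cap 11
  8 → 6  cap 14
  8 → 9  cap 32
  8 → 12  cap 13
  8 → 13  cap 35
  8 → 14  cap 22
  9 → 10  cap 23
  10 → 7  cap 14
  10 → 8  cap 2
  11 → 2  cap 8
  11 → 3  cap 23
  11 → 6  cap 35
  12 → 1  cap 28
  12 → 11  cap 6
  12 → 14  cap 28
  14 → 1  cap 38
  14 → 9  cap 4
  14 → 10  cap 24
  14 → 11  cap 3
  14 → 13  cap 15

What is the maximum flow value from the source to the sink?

augment #1: 5→6→13 bottleneck 1, total now 1
augment #2: 5→8→13 bottleneck 5, total now 6
augment #3: 5→6→2→13 bottleneck 8, total now 14
augment #4: 5→7→2→13 bottleneck 4, total now 18
augment #5: 5→7→2→0→4→13 bottleneck 7, total now 25

Maximum flow value: 25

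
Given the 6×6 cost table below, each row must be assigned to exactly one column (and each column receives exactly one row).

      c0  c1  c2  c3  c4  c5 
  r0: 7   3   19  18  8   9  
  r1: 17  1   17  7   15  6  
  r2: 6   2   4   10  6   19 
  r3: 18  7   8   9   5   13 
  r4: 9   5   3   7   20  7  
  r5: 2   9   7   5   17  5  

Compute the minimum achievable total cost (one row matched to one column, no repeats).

optimal assignment: row0→col1 (cost 3), row1→col5 (cost 6), row2→col2 (cost 4), row3→col4 (cost 5), row4→col3 (cost 7), row5→col0 (cost 2)
total = 3 + 6 + 4 + 5 + 7 + 2 = 27

Minimum assignment cost: 27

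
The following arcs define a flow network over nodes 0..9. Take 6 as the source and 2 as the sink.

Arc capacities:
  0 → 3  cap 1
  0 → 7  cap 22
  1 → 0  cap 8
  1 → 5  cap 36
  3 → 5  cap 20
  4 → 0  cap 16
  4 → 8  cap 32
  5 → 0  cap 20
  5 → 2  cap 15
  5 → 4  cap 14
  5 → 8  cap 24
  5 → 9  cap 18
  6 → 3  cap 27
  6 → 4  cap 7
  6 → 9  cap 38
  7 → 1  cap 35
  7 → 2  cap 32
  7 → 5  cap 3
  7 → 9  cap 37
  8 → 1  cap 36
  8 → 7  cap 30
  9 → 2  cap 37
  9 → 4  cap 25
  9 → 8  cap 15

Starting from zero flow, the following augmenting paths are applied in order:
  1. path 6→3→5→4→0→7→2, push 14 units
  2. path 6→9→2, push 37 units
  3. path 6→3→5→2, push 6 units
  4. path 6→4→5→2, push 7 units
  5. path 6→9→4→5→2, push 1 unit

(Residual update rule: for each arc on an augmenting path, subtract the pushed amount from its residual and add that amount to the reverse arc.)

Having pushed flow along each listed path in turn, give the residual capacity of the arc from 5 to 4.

after path 1 (6→3→5→4→0→7→2, push 14): res(5,4)=0
after path 2 (6→9→2, push 37): res(5,4)=0
after path 3 (6→3→5→2, push 6): res(5,4)=0
after path 4 (6→4→5→2, push 7): res(5,4)=7
after path 5 (6→9→4→5→2, push 1): res(5,4)=8

Residual capacity of (5,4): 8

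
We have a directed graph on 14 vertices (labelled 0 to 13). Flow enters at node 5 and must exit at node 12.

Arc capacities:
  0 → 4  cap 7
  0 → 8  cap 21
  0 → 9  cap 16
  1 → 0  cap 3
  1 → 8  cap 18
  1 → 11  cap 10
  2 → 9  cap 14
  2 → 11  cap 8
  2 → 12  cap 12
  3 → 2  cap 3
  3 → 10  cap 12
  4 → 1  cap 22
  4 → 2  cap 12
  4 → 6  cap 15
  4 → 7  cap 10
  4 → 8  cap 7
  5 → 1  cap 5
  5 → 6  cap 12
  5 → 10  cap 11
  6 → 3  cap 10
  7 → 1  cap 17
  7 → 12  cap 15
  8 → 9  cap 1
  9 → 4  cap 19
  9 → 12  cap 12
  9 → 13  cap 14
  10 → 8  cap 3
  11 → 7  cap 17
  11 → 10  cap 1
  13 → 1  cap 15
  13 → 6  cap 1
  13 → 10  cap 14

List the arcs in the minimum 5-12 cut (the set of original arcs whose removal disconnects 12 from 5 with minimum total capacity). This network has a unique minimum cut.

Min-cut arcs: {(3,2), (5,1), (8,9)} (total capacity 9)

augment #1: 5→1→0→9→12 push 3
augment #2: 5→1→8→9→12 push 1
augment #3: 5→1→11→7→12 push 1
augment #4: 5→6→3→2→12 push 3
augment #5: 5→10→8→1→11→7→12 push 1
max flow = 9; residual-reachable set from 5 gives S-side
cut edges (S→T): {(3,2), (5,1), (8,9)} total cap 9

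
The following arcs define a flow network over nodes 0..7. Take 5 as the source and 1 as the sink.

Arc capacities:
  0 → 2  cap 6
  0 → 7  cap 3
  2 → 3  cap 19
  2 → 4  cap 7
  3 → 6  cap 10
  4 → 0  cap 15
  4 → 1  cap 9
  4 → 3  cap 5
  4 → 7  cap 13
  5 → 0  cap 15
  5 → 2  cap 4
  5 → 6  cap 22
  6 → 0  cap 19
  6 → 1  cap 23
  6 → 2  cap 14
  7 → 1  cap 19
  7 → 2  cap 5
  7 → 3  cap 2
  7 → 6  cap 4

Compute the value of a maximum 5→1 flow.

augment #1: 5→6→1 bottleneck 22, total now 22
augment #2: 5→0→7→1 bottleneck 3, total now 25
augment #3: 5→2→4→1 bottleneck 4, total now 29
augment #4: 5→0→2→4→1 bottleneck 3, total now 32
augment #5: 5→0→2→3→6→1 bottleneck 1, total now 33

Maximum flow value: 33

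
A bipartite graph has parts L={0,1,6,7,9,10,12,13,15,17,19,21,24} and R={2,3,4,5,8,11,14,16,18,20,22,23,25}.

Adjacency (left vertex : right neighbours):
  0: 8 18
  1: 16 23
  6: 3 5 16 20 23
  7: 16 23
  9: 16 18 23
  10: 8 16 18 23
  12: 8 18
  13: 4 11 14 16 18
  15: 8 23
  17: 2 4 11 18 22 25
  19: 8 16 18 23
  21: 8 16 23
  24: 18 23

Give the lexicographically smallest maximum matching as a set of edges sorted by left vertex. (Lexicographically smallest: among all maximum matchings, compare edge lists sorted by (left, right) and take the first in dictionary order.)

|M| = 7 (so the lex-smallest maximum matching has 7 edges)
process left vertices in ascending order; for each, take the smallest-labelled available neighbour that still permits 7 edges overall, or leave it unmatched if none does
lex-smallest matching: {0-8, 1-16, 6-3, 7-23, 9-18, 13-4, 17-2}

Lex-smallest maximum matching: {(0,8), (1,16), (6,3), (7,23), (9,18), (13,4), (17,2)}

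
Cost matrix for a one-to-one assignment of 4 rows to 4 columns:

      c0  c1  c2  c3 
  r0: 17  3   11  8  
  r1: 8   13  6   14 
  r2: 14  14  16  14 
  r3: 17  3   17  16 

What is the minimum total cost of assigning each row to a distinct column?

optimal assignment: row0→col3 (cost 8), row1→col2 (cost 6), row2→col0 (cost 14), row3→col1 (cost 3)
total = 8 + 6 + 14 + 3 = 31

Minimum assignment cost: 31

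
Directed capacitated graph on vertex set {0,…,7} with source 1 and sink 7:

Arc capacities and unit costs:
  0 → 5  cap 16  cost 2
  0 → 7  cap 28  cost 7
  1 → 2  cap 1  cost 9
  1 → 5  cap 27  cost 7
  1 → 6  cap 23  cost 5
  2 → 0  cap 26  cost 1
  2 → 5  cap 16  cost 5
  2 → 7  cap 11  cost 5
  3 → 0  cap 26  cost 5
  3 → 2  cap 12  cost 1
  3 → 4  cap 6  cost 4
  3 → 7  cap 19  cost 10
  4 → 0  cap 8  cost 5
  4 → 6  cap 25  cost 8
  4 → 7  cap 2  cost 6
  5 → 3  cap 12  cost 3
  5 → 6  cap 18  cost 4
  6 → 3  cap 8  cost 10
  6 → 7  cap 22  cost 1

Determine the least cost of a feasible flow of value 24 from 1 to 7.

Minimum cost for 24 units: 162

shortest-cost path #1: 1→6→7 push 22 @ unit cost 6 (adds 132)
shortest-cost path #2: 1→2→7 push 1 @ unit cost 14 (adds 14)
shortest-cost path #3: 1→5→3→2→7 push 1 @ unit cost 16 (adds 16)
total cost = 162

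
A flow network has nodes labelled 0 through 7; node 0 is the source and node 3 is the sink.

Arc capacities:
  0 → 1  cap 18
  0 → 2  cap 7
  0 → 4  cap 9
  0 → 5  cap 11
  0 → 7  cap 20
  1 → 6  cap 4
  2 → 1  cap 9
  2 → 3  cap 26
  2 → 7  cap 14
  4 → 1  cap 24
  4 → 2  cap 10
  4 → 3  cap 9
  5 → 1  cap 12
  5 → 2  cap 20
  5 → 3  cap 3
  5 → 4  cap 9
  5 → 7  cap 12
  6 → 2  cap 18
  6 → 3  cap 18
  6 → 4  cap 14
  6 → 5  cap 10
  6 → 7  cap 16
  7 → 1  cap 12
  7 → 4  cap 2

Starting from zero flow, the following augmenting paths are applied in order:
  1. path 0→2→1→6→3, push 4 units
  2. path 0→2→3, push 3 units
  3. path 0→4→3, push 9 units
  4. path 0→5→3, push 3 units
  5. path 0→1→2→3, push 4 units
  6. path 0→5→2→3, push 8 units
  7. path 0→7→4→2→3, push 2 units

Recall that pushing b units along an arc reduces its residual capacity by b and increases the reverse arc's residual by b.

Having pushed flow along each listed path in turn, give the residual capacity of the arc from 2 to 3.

Residual capacity of (2,3): 9

after path 1 (0→2→1→6→3, push 4): res(2,3)=26
after path 2 (0→2→3, push 3): res(2,3)=23
after path 3 (0→4→3, push 9): res(2,3)=23
after path 4 (0→5→3, push 3): res(2,3)=23
after path 5 (0→1→2→3, push 4): res(2,3)=19
after path 6 (0→5→2→3, push 8): res(2,3)=11
after path 7 (0→7→4→2→3, push 2): res(2,3)=9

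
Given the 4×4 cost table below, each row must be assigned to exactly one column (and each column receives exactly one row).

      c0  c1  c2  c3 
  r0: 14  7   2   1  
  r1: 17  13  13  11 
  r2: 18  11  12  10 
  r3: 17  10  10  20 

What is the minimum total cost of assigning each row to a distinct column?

one of 2 optimal assignments: row0→col2 (cost 2), row1→col0 (cost 17), row2→col3 (cost 10), row3→col1 (cost 10)
total = 2 + 17 + 10 + 10 = 39

Minimum assignment cost: 39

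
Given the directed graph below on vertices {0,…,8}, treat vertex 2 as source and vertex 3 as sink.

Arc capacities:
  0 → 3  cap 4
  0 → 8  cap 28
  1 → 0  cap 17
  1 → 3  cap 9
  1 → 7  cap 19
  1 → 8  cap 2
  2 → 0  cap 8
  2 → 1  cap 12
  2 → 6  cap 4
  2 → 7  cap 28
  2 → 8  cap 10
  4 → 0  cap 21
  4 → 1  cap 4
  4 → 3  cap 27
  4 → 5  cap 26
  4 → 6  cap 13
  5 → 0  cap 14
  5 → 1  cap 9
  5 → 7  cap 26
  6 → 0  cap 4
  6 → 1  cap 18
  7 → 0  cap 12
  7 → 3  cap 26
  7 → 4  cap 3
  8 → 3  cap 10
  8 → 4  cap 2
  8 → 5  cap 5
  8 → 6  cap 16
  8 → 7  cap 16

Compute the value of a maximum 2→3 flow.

Maximum flow value: 54

augment #1: 2→0→3 bottleneck 4, total now 4
augment #2: 2→1→3 bottleneck 9, total now 13
augment #3: 2→7→3 bottleneck 26, total now 39
augment #4: 2→8→3 bottleneck 10, total now 49
augment #5: 2→7→4→3 bottleneck 2, total now 51
augment #6: 2→0→8→4→3 bottleneck 2, total now 53
augment #7: 2→1→7→4→3 bottleneck 1, total now 54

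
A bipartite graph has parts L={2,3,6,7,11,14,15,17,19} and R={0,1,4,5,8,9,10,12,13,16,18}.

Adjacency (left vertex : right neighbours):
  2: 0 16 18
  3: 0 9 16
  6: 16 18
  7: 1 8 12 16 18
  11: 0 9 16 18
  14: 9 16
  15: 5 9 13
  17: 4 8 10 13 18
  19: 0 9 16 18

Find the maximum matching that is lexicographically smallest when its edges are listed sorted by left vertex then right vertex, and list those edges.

Lex-smallest maximum matching: {(2,0), (3,9), (6,16), (7,1), (11,18), (15,5), (17,4)}

|M| = 7 (so the lex-smallest maximum matching has 7 edges)
process left vertices in ascending order; for each, take the smallest-labelled available neighbour that still permits 7 edges overall, or leave it unmatched if none does
lex-smallest matching: {2-0, 3-9, 6-16, 7-1, 11-18, 15-5, 17-4}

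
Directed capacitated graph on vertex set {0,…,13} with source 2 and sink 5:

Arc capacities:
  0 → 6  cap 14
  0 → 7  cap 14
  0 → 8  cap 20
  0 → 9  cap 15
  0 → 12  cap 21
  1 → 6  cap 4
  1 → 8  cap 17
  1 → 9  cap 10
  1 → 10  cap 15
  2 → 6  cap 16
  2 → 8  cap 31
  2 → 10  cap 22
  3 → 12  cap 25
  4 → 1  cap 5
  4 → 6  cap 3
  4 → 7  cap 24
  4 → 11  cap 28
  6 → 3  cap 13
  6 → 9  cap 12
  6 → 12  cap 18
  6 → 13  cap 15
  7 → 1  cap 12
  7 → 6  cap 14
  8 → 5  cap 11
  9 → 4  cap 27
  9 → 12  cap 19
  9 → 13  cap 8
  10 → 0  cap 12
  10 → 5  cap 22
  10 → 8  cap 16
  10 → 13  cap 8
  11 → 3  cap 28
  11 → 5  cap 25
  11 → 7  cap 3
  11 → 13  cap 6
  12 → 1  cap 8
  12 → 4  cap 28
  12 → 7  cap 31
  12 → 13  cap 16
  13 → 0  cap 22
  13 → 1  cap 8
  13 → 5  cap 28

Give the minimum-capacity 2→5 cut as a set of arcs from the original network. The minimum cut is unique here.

Min-cut arcs: {(2,6), (2,10), (8,5)} (total capacity 49)

augment #1: 2→8→5 push 11
augment #2: 2→10→5 push 22
augment #3: 2→6→13→5 push 15
augment #4: 2→6→9→13→5 push 1
max flow = 49; residual-reachable set from 2 gives S-side
cut edges (S→T): {(2,6), (2,10), (8,5)} total cap 49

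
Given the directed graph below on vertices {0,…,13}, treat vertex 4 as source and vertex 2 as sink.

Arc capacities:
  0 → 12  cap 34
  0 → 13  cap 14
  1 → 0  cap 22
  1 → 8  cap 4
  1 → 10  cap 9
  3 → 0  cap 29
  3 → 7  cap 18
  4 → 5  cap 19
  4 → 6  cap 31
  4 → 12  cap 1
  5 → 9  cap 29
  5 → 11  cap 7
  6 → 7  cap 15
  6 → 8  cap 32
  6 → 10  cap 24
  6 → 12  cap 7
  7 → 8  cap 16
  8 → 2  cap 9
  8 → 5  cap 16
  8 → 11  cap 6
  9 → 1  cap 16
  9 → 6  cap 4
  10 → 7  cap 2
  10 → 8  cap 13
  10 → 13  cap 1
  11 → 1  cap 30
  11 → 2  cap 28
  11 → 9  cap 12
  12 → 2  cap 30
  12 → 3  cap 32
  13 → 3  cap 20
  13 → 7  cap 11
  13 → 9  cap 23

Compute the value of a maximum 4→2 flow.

augment #1: 4→12→2 bottleneck 1, total now 1
augment #2: 4→5→11→2 bottleneck 7, total now 8
augment #3: 4→6→8→2 bottleneck 9, total now 17
augment #4: 4→6→12→2 bottleneck 7, total now 24
augment #5: 4→6→8→11→2 bottleneck 6, total now 30
augment #6: 4→5→9→1→0→12→2 bottleneck 12, total now 42
augment #7: 4→6→10→13→3→0→12→2 bottleneck 1, total now 43
augment #8: 4→6→8→5→9→1→0→12→2 bottleneck 4, total now 47

Maximum flow value: 47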